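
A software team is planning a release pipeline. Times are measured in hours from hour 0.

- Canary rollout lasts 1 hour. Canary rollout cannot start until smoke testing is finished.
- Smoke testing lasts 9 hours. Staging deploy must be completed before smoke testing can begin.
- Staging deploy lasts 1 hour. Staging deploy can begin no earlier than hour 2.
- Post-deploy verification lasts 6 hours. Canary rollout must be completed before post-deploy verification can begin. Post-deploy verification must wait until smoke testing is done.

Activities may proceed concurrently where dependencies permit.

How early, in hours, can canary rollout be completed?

After its own release at hour 2, staging deploy can start at hour 2 and finishes at hour 3.
Smoke testing cannot begin until staging deploy (finishes hour 3). It runs from hour 3 to 3 + 9 = hour 12.
After smoke testing (finishes hour 12), canary rollout can start at hour 12 and finishes at hour 13.

13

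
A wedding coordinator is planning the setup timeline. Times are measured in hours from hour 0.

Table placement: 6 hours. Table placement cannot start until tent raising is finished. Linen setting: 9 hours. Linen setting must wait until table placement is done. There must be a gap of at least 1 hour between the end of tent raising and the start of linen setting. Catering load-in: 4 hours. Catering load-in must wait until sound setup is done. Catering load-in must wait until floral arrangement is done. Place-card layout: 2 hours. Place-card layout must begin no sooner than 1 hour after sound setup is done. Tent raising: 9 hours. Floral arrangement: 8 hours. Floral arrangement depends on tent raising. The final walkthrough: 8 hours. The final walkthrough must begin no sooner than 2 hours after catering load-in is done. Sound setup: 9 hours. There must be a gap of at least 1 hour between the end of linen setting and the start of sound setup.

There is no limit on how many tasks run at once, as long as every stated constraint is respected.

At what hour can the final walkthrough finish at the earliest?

48

Nothing blocks tent raising, so it runs from hour 0 to hour 9.
Floral arrangement cannot begin until tent raising (finishes hour 9). It runs from hour 9 to 9 + 8 = hour 17.
Table placement waits on tent raising (finishes hour 9), so it starts at hour 9 and finishes at 9 + 6 = hour 15.
Linen setting has to wait for table placement (finishes hour 15); tent raising (finishes hour 9, plus 1-hour gap → hour 10). The latest of these is hour 15, so linen setting runs hour 15 to 15 + 9 = hour 24.
After linen setting (finishes hour 24, plus 1-hour gap → hour 25), sound setup can start at hour 25 and finishes at hour 34.
Catering load-in has to wait for sound setup (finishes hour 34); floral arrangement (finishes hour 17). The latest of these is hour 34, so catering load-in runs hour 34 to 34 + 4 = hour 38.
The final walkthrough cannot begin until catering load-in (finishes hour 38, plus 2-hour gap → hour 40). It runs from hour 40 to 40 + 8 = hour 48.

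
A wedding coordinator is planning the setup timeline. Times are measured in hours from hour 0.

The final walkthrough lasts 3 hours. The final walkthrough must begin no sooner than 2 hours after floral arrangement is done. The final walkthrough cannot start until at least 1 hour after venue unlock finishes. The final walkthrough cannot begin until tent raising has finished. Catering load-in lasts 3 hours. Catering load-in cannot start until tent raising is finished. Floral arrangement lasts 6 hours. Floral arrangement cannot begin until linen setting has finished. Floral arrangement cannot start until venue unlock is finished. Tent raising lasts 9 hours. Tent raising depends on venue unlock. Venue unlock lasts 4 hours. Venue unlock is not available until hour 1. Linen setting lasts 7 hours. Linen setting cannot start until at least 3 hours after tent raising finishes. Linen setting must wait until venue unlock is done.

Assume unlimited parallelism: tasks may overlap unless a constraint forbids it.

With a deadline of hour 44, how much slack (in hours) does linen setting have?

Venue unlock cannot begin until its own release at hour 1. It runs from hour 1 to 1 + 4 = hour 5.
Tent raising waits on venue unlock (finishes hour 5), so it starts at hour 5 and finishes at 5 + 9 = hour 14.
Linen setting has to wait for tent raising (finishes hour 14, plus 3-hour gap → hour 17); venue unlock (finishes hour 5). The latest of these is hour 17, so linen setting runs hour 17 to 17 + 7 = hour 24.

Working backward from the deadline:
To finish by hour 44, the final walkthrough (duration 3) must start no later than hour 41.
Floral arrangement has to be done before the final walkthrough (must start by hour 41, minus 2-hour gap → hour 39). That means finishing by hour 39, i.e. starting by 39 − 6 = hour 33.
Linen setting has to be done before floral arrangement (must start by hour 33). That means finishing by hour 33, i.e. starting by 33 − 7 = hour 26.
So linen setting can start as early as hour 17 and as late as hour 26, giving 26 − 17 = 9 hours of slack.

9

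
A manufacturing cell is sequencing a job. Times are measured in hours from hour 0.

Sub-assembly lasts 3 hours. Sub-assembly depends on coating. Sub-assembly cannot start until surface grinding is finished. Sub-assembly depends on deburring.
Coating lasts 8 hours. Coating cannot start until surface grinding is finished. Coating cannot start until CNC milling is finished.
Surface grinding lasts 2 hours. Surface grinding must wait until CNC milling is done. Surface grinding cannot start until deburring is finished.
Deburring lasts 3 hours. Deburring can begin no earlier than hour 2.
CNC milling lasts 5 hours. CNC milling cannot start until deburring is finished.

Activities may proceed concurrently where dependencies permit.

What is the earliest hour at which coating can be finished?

Deburring waits on its own release at hour 2, so it starts at hour 2 and finishes at 2 + 3 = hour 5.
CNC milling waits on deburring (finishes hour 5), so it starts at hour 5 and finishes at 5 + 5 = hour 10.
Surface grinding has to wait for CNC milling (finishes hour 10); deburring (finishes hour 5). The latest of these is hour 10, so surface grinding runs hour 10 to 10 + 2 = hour 12.
Coating cannot start until surface grinding (finishes hour 12); CNC milling (finishes hour 10). The controlling bound is hour 12, so coating finishes at 12 + 8 = hour 20.

20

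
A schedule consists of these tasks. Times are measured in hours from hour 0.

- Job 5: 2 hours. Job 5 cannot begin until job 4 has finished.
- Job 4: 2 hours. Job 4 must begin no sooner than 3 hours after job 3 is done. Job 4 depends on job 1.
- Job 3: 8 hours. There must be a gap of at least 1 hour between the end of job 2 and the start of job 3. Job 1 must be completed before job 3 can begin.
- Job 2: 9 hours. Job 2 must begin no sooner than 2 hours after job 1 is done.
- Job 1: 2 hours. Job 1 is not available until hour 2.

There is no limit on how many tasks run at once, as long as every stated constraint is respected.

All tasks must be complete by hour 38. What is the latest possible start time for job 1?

9

Job 5 has no dependents, so it just needs to finish by hour 38. Starting by 38 − 2 = hour 36 achieves that.
Job 4 has to be done before job 5 (must start by hour 36). That means finishing by hour 36, i.e. starting by 36 − 2 = hour 34.
Job 3 must finish before job 4 (must start by hour 34, minus 3-hour gap → hour 31). With an 8-hour duration, job 3 must start by 31 − 8 = hour 23.
Job 2 feeds into job 3 (must start by hour 23, minus 1-hour gap → hour 22); so job 2 must finish by hour 22 and therefore start by hour 13.
Job 1 has several dependents: job 2 (must start by hour 13, minus 2-hour gap → hour 11); job 3 (must start by hour 23); job 4 (must start by hour 34). The earliest of those limits is hour 11, so job 1 must start by 11 − 2 = hour 9.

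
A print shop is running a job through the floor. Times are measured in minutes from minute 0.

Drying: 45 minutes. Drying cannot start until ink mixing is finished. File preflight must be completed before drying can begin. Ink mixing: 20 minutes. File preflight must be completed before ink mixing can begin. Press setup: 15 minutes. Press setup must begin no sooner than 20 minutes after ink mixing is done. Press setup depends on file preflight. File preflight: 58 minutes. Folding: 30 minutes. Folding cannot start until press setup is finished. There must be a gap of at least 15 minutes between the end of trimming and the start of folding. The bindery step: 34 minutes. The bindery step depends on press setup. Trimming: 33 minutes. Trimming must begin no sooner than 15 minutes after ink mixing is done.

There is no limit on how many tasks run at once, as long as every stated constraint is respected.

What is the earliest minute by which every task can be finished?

171

Nothing blocks file preflight, so it runs from minute 0 to minute 58.
Ink mixing cannot begin until file preflight (finishes minute 58). It runs from minute 58 to 58 + 20 = minute 78.
Trimming cannot begin until ink mixing (finishes minute 78, plus 15-minute gap → minute 93). It runs from minute 93 to 93 + 33 = minute 126.
Drying has to wait for ink mixing (finishes minute 78); file preflight (finishes minute 58). The latest of these is minute 78, so drying runs minute 78 to 78 + 45 = minute 123.
Press setup needs all of ink mixing (finishes minute 78, plus 20-minute gap → minute 98); file preflight (finishes minute 58). That puts its earliest start at minute 98; it finishes at 98 + 15 = minute 113.
The bindery step cannot begin until press setup (finishes minute 113). It runs from minute 113 to 113 + 34 = minute 147.
Folding cannot start until press setup (finishes minute 113); trimming (finishes minute 126, plus 15-minute gap → minute 141). The controlling bound is minute 141, so folding finishes at 141 + 30 = minute 171.
All tasks are finished once the last one completes. Finish times: File preflight at 58, Ink mixing at 78, Press setup at 113, Drying at 123, Trimming at 126, Folding at 171, The bindery step at 147. The latest is minute 171.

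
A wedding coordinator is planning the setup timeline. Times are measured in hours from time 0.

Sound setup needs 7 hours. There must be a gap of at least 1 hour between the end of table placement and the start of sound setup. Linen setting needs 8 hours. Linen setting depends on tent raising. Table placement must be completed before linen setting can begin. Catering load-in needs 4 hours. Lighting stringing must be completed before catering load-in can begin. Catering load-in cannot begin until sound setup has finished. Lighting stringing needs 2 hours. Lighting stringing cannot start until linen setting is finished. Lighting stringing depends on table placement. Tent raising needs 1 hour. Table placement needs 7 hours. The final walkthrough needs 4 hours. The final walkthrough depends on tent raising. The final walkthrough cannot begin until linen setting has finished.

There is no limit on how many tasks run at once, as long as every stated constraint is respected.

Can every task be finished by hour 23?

Table placement has no prerequisites, so it starts at hour 0 and finishes at hour 7.
After table placement (finishes hour 7, plus 1-hour gap → hour 8), sound setup can start at hour 8 and finishes at hour 15.
Tent raising has no prerequisites, so it starts at hour 0 and finishes at hour 1.
Linen setting has to wait for tent raising (finishes hour 1); table placement (finishes hour 7). The latest of these is hour 7, so linen setting runs hour 7 to 7 + 8 = hour 15.
The final walkthrough cannot start until tent raising (finishes hour 1); linen setting (finishes hour 15). The controlling bound is hour 15, so the final walkthrough finishes at 15 + 4 = hour 19.
Lighting stringing has to wait for linen setting (finishes hour 15); table placement (finishes hour 7). The latest of these is hour 15, so lighting stringing runs hour 15 to 15 + 2 = hour 17.
Catering load-in cannot start until lighting stringing (finishes hour 17); sound setup (finishes hour 15). The controlling bound is hour 17, so catering load-in finishes at 17 + 4 = hour 21.
Every task is finished by hour 21, which is no later than the deadline of 23, so the schedule is feasible.

Yes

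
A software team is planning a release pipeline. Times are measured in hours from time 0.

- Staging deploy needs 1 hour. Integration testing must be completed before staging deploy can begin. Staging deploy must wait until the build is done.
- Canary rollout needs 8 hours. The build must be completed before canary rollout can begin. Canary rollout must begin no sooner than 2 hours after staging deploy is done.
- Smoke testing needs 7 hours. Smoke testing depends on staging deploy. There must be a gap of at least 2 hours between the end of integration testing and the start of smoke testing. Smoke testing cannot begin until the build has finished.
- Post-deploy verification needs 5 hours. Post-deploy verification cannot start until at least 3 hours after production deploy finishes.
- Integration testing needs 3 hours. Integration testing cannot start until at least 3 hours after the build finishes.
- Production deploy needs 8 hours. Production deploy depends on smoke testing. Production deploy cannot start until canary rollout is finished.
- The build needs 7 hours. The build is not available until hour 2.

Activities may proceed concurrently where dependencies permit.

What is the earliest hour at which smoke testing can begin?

17

The build waits on its own release at hour 2, so it starts at hour 2 and finishes at 2 + 7 = hour 9.
Integration testing cannot begin until the build (finishes hour 9, plus 3-hour gap → hour 12). It runs from hour 12 to 12 + 3 = hour 15.
Staging deploy cannot start until integration testing (finishes hour 15); the build (finishes hour 9). The controlling bound is hour 15, so staging deploy finishes at 15 + 1 = hour 16.
Smoke testing waits on staging deploy (finishes hour 16); integration testing (finishes hour 15, plus 2-hour gap → hour 17); the build (finishes hour 9). The latest of these is hour 17, which is the earliest smoke testing can start.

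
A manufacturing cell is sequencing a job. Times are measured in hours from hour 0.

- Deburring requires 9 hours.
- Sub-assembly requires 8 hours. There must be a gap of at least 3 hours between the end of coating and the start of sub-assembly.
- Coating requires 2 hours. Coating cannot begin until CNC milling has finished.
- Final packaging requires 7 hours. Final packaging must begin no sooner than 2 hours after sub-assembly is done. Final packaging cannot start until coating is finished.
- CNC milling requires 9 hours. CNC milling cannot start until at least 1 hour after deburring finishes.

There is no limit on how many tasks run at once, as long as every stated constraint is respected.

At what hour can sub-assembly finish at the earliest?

Nothing blocks deburring, so it runs from hour 0 to hour 9.
After deburring (finishes hour 9, plus 1-hour gap → hour 10), CNC milling can start at hour 10 and finishes at hour 19.
Coating waits on CNC milling (finishes hour 19), so it starts at hour 19 and finishes at 19 + 2 = hour 21.
Sub-assembly cannot begin until coating (finishes hour 21, plus 3-hour gap → hour 24). It runs from hour 24 to 24 + 8 = hour 32.

32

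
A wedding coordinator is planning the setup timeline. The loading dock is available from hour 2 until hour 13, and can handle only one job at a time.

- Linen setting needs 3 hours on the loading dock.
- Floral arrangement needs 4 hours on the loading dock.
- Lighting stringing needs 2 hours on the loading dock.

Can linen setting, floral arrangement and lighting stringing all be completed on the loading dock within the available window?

The loading dock window is 13 − 2 = 11 hours.
Running back to back, the jobs need 3 + 4 + 2 = 9 hours on the loading dock.
Since 9 ≤ 11, they fit within the window.

Yes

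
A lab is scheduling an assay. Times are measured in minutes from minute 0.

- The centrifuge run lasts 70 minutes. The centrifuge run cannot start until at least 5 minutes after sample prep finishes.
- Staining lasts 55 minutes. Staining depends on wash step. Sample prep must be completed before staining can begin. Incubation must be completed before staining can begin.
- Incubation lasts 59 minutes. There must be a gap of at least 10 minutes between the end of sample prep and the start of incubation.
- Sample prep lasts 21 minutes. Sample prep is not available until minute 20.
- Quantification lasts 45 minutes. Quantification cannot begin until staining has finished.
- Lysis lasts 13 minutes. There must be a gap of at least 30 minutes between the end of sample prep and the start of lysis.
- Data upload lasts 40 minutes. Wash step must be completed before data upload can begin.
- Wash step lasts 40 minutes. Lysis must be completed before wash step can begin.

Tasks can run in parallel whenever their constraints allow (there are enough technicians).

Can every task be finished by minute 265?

Sample prep cannot begin until its own release at minute 20. It runs from minute 20 to 20 + 21 = minute 41.
After sample prep (finishes minute 41, plus 5-minute gap → minute 46), the centrifuge run can start at minute 46 and finishes at minute 116.
Incubation cannot begin until sample prep (finishes minute 41, plus 10-minute gap → minute 51). It runs from minute 51 to 51 + 59 = minute 110.
After sample prep (finishes minute 41, plus 30-minute gap → minute 71), lysis can start at minute 71 and finishes at minute 84.
Wash step waits on lysis (finishes minute 84), so it starts at minute 84 and finishes at 84 + 40 = minute 124.
Data upload cannot begin until wash step (finishes minute 124). It runs from minute 124 to 124 + 40 = minute 164.
Staining needs all of wash step (finishes minute 124); sample prep (finishes minute 41); incubation (finishes minute 110). That puts its earliest start at minute 124; it finishes at 124 + 55 = minute 179.
Quantification cannot begin until staining (finishes minute 179). It runs from minute 179 to 179 + 45 = minute 224.
Every task is finished by minute 224, which is no later than the deadline of 265, so the schedule is feasible.

Yes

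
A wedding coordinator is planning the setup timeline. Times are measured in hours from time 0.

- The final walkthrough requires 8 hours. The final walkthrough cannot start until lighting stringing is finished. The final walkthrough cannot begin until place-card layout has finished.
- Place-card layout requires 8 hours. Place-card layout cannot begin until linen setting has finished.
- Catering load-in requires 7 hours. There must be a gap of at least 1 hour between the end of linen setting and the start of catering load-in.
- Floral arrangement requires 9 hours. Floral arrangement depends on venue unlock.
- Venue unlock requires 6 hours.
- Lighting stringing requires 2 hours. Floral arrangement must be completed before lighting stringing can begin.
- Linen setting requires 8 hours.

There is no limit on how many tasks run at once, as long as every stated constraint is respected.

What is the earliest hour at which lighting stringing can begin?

15

Venue unlock has no prerequisites, so it starts at hour 0 and finishes at hour 6.
Floral arrangement waits on venue unlock (finishes hour 6), so it starts at hour 6 and finishes at 6 + 9 = hour 15.
Lighting stringing waits on floral arrangement (finishes hour 15), so the earliest it can start is hour 15.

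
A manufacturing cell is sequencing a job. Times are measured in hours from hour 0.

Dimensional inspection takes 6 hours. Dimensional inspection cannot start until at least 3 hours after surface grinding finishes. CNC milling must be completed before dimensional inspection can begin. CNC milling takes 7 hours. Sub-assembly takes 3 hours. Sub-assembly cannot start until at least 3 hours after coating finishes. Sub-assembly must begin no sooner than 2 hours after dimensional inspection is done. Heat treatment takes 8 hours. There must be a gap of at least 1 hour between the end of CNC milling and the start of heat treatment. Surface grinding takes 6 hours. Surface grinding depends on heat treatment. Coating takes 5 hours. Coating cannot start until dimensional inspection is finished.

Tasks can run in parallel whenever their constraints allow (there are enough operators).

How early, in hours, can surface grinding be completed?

22

CNC milling can start immediately at hour 0; it finishes at hour 7.
Heat treatment waits on CNC milling (finishes hour 7, plus 1-hour gap → hour 8), so it starts at hour 8 and finishes at 8 + 8 = hour 16.
Surface grinding cannot begin until heat treatment (finishes hour 16). It runs from hour 16 to 16 + 6 = hour 22.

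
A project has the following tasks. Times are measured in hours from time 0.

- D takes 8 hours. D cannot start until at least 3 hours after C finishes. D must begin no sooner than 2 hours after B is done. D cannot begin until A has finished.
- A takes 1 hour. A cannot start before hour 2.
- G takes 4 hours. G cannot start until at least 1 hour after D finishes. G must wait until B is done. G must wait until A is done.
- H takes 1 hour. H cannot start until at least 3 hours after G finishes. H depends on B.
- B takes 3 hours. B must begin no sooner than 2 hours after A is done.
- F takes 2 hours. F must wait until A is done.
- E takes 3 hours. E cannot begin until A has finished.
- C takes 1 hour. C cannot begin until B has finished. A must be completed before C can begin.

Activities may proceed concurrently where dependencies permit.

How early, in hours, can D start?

12

A waits on its own release at hour 2, so it starts at hour 2 and finishes at 2 + 1 = hour 3.
B waits on A (finishes hour 3, plus 2-hour gap → hour 5), so it starts at hour 5 and finishes at 5 + 3 = hour 8.
C cannot start until B (finishes hour 8); A (finishes hour 3). The controlling bound is hour 8, so C finishes at 8 + 1 = hour 9.
D waits on C (finishes hour 9, plus 3-hour gap → hour 12); B (finishes hour 8, plus 2-hour gap → hour 10); A (finishes hour 3). The latest of these is hour 12, which is the earliest D can start.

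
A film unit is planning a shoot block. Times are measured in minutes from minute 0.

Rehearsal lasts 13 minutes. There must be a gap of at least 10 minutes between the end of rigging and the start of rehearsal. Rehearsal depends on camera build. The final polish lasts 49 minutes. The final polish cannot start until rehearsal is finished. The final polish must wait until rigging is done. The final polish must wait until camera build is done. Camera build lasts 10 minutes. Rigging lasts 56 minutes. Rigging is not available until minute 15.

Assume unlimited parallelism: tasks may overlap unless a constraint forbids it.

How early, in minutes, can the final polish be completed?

143

Camera build has no prerequisites, so it starts at minute 0 and finishes at minute 10.
Rigging cannot begin until its own release at minute 15. It runs from minute 15 to 15 + 56 = minute 71.
Rehearsal cannot start until rigging (finishes minute 71, plus 10-minute gap → minute 81); camera build (finishes minute 10). The controlling bound is minute 81, so rehearsal finishes at 81 + 13 = minute 94.
The final polish has to wait for rehearsal (finishes minute 94); rigging (finishes minute 71); camera build (finishes minute 10). The latest of these is minute 94, so the final polish runs minute 94 to 94 + 49 = minute 143.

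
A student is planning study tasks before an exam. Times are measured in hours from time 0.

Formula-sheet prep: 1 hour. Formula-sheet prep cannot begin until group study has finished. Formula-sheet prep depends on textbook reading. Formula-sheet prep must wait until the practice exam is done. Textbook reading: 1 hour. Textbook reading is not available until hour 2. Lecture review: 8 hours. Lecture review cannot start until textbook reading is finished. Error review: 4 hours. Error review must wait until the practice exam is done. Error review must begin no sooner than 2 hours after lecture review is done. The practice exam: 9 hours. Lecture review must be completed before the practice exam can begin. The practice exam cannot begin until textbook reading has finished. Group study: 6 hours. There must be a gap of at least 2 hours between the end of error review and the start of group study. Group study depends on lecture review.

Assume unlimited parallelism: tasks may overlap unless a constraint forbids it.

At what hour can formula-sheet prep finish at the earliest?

33

Textbook reading cannot begin until its own release at hour 2. It runs from hour 2 to 2 + 1 = hour 3.
Lecture review cannot begin until textbook reading (finishes hour 3). It runs from hour 3 to 3 + 8 = hour 11.
The practice exam has to wait for lecture review (finishes hour 11); textbook reading (finishes hour 3). The latest of these is hour 11, so the practice exam runs hour 11 to 11 + 9 = hour 20.
For error review: the practice exam (finishes hour 20); lecture review (finishes hour 11, plus 2-hour gap → hour 13). Taking the maximum gives a start of hour 20, and it finishes at 20 + 4 = hour 24.
Group study needs all of error review (finishes hour 24, plus 2-hour gap → hour 26); lecture review (finishes hour 11). That puts its earliest start at hour 26; it finishes at 26 + 6 = hour 32.
Formula-sheet prep needs all of group study (finishes hour 32); textbook reading (finishes hour 3); the practice exam (finishes hour 20). That puts its earliest start at hour 32; it finishes at 32 + 1 = hour 33.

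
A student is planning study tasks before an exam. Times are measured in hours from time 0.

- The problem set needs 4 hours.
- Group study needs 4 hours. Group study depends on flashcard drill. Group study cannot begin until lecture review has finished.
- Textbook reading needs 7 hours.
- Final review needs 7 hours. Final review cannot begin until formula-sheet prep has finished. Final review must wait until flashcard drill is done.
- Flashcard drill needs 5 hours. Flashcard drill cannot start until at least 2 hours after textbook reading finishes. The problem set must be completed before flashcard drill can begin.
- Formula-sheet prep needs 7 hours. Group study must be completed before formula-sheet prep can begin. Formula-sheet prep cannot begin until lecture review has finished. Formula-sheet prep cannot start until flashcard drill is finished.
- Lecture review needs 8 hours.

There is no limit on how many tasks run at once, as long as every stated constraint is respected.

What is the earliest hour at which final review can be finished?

32

The problem set can start immediately at hour 0; it finishes at hour 4.
Lecture review has no prerequisites, so it starts at hour 0 and finishes at hour 8.
Nothing blocks textbook reading, so it runs from hour 0 to hour 7.
Flashcard drill has to wait for textbook reading (finishes hour 7, plus 2-hour gap → hour 9); the problem set (finishes hour 4). The latest of these is hour 9, so flashcard drill runs hour 9 to 9 + 5 = hour 14.
Group study needs all of flashcard drill (finishes hour 14); lecture review (finishes hour 8). That puts its earliest start at hour 14; it finishes at 14 + 4 = hour 18.
For formula-sheet prep: group study (finishes hour 18); lecture review (finishes hour 8); flashcard drill (finishes hour 14). Taking the maximum gives a start of hour 18, and it finishes at 18 + 7 = hour 25.
Final review cannot start until formula-sheet prep (finishes hour 25); flashcard drill (finishes hour 14). The controlling bound is hour 25, so final review finishes at 25 + 7 = hour 32.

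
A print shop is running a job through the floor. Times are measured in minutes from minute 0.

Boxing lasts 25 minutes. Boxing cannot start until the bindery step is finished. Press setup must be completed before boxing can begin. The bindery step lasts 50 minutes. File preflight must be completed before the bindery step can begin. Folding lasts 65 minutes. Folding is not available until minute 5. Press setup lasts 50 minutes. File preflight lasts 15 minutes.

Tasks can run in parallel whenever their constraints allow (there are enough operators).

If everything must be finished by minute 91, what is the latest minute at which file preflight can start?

Boxing has no dependents, so it just needs to finish by minute 91. Starting by 91 − 25 = minute 66 achieves that.
Since boxing (must start by minute 66) depends on it, the bindery step must finish by minute 66. Backing off its 50-minute duration gives a latest start of minute 16.
Since the bindery step (must start by minute 16) depends on it, file preflight must finish by minute 16. Backing off its 15-minute duration gives a latest start of minute 1.

1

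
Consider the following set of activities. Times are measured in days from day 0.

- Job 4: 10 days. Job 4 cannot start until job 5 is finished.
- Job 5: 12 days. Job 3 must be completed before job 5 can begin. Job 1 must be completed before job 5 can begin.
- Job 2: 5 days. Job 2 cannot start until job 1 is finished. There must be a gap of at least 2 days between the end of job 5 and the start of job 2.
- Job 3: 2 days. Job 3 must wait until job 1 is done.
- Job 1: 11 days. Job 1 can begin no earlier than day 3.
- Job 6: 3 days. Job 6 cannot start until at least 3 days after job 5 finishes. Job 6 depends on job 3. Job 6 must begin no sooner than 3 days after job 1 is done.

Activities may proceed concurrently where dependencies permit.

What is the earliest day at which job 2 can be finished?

After its own release at day 3, job 1 can start at day 3 and finishes at day 14.
After job 1 (finishes day 14), job 3 can start at day 14 and finishes at day 16.
Job 5 has to wait for job 3 (finishes day 16); job 1 (finishes day 14). The latest of these is day 16, so job 5 runs day 16 to 16 + 12 = day 28.
Job 2 has to wait for job 1 (finishes day 14); job 5 (finishes day 28, plus 2-day gap → day 30). The latest of these is day 30, so job 2 runs day 30 to 30 + 5 = day 35.

35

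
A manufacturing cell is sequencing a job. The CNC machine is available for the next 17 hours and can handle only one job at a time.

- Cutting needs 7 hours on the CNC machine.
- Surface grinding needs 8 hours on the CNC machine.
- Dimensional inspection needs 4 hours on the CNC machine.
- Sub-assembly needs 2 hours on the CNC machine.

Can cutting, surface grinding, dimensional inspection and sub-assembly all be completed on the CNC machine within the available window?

Running back to back, the jobs need 7 + 8 + 4 + 2 = 21 hours on the CNC machine.
Since 21 > 17, they cannot all fit.

No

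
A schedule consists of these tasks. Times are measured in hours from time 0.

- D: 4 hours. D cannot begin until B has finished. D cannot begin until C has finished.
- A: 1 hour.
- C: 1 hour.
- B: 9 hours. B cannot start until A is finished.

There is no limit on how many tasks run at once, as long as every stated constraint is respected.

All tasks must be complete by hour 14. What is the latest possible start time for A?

0

D has no dependents, so it just needs to finish by hour 14. Starting by 14 − 4 = hour 10 achieves that.
B feeds into D (must start by hour 10); so B must finish by hour 10 and therefore start by hour 1.
A has to be done before B (must start by hour 1). That means finishing by hour 1, i.e. starting by 1 − 1 = hour 0.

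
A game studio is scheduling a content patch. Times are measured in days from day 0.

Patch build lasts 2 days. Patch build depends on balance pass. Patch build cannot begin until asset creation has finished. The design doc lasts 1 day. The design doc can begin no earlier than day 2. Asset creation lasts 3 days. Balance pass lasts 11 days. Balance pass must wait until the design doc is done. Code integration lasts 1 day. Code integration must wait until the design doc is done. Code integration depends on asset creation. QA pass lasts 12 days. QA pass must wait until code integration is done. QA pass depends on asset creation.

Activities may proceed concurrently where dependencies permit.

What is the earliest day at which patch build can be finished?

16

Asset creation has no prerequisites, so it starts at day 0 and finishes at day 3.
After its own release at day 2, the design doc can start at day 2 and finishes at day 3.
Balance pass waits on the design doc (finishes day 3), so it starts at day 3 and finishes at 3 + 11 = day 14.
Patch build has to wait for balance pass (finishes day 14); asset creation (finishes day 3). The latest of these is day 14, so patch build runs day 14 to 14 + 2 = day 16.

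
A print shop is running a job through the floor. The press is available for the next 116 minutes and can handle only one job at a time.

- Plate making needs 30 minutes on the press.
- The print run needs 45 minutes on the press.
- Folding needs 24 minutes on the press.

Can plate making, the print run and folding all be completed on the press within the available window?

Yes

Running back to back, the jobs need 30 + 45 + 24 = 99 minutes on the press.
Since 99 ≤ 116, they fit within the window.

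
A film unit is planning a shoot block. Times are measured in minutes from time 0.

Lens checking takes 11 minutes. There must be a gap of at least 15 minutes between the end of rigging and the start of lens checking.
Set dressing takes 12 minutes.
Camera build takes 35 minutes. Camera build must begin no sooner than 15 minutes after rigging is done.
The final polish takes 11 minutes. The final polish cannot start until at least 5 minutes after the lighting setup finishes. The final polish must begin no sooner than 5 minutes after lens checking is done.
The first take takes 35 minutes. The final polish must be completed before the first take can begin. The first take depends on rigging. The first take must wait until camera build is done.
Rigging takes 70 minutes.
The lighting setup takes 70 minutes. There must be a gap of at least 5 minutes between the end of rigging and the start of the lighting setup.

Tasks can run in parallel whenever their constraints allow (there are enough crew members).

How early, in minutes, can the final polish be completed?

Rigging has no prerequisites, so it starts at minute 0 and finishes at minute 70.
After rigging (finishes minute 70, plus 15-minute gap → minute 85), lens checking can start at minute 85 and finishes at minute 96.
The lighting setup cannot begin until rigging (finishes minute 70, plus 5-minute gap → minute 75). It runs from minute 75 to 75 + 70 = minute 145.
The final polish needs all of the lighting setup (finishes minute 145, plus 5-minute gap → minute 150); lens checking (finishes minute 96, plus 5-minute gap → minute 101). That puts its earliest start at minute 150; it finishes at 150 + 11 = minute 161.

161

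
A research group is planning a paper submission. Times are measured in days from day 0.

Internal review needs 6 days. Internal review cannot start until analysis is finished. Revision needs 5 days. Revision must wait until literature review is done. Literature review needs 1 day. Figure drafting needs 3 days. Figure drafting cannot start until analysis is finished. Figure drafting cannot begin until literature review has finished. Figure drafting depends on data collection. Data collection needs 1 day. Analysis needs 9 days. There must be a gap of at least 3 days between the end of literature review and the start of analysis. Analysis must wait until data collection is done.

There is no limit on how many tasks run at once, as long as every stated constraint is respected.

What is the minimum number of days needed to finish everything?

19

Nothing blocks data collection, so it runs from day 0 to day 1.
Nothing blocks literature review, so it runs from day 0 to day 1.
Revision waits on literature review (finishes day 1), so it starts at day 1 and finishes at 1 + 5 = day 6.
Analysis has to wait for literature review (finishes day 1, plus 3-day gap → day 4); data collection (finishes day 1). The latest of these is day 4, so analysis runs day 4 to 4 + 9 = day 13.
Internal review cannot begin until analysis (finishes day 13). It runs from day 13 to 13 + 6 = day 19.
For figure drafting: analysis (finishes day 13); literature review (finishes day 1); data collection (finishes day 1). Taking the maximum gives a start of day 13, and it finishes at 13 + 3 = day 16.
All tasks are finished once the last one completes. Finish times: Literature review at 1, Data collection at 1, Analysis at 13, Figure drafting at 16, Internal review at 19, Revision at 6. The latest is day 19.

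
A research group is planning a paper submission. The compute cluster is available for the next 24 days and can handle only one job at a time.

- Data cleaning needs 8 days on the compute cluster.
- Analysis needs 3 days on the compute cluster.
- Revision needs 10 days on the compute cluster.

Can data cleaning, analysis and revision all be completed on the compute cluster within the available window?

Running back to back, the jobs need 8 + 3 + 10 = 21 days on the compute cluster.
Since 21 ≤ 24, they fit within the window.

Yes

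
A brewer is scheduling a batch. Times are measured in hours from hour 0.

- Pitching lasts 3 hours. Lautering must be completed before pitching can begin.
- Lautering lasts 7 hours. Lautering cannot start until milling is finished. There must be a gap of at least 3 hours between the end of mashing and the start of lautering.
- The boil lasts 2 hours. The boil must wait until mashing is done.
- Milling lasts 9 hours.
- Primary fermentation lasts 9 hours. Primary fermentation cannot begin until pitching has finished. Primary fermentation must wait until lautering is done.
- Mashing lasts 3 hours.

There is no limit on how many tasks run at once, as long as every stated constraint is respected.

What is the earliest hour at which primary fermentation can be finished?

Nothing blocks mashing, so it runs from hour 0 to hour 3.
Milling can start immediately at hour 0; it finishes at hour 9.
Lautering needs all of milling (finishes hour 9); mashing (finishes hour 3, plus 3-hour gap → hour 6). That puts its earliest start at hour 9; it finishes at 9 + 7 = hour 16.
Pitching cannot begin until lautering (finishes hour 16). It runs from hour 16 to 16 + 3 = hour 19.
Primary fermentation cannot start until pitching (finishes hour 19); lautering (finishes hour 16). The controlling bound is hour 19, so primary fermentation finishes at 19 + 9 = hour 28.

28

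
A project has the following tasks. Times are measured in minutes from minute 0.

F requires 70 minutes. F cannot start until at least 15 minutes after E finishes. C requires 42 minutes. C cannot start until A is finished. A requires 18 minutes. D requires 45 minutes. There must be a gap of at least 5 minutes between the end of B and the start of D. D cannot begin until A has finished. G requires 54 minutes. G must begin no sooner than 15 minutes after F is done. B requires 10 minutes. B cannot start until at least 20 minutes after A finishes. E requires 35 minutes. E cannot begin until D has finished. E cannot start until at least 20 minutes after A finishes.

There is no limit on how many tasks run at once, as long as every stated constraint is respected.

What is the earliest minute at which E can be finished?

133

Nothing blocks A, so it runs from minute 0 to minute 18.
After A (finishes minute 18, plus 20-minute gap → minute 38), B can start at minute 38 and finishes at minute 48.
D needs all of B (finishes minute 48, plus 5-minute gap → minute 53); A (finishes minute 18). That puts its earliest start at minute 53; it finishes at 53 + 45 = minute 98.
E has to wait for D (finishes minute 98); A (finishes minute 18, plus 20-minute gap → minute 38). The latest of these is minute 98, so E runs minute 98 to 98 + 35 = minute 133.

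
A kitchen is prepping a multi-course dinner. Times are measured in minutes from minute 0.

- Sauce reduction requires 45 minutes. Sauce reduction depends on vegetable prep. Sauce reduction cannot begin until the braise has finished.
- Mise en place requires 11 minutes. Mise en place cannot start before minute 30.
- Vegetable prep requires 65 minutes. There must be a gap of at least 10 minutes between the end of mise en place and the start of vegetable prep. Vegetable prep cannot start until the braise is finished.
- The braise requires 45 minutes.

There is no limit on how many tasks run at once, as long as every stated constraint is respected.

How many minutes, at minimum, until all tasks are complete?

161

The braise has no prerequisites, so it starts at minute 0 and finishes at minute 45.
Mise en place cannot begin until its own release at minute 30. It runs from minute 30 to 30 + 11 = minute 41.
Vegetable prep cannot start until mise en place (finishes minute 41, plus 10-minute gap → minute 51); the braise (finishes minute 45). The controlling bound is minute 51, so vegetable prep finishes at 51 + 65 = minute 116.
Sauce reduction has to wait for vegetable prep (finishes minute 116); the braise (finishes minute 45). The latest of these is minute 116, so sauce reduction runs minute 116 to 116 + 45 = minute 161.
All tasks are finished once the last one completes. Finish times: Mise en place at 41, The braise at 45, Vegetable prep at 116, Sauce reduction at 161. The latest is minute 161.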